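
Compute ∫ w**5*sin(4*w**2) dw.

Let u = w², du = 2w dw; rewrite as (1/2)∫ u^2·sin(4u) du.
Now integrate by parts 2 times.

-w**4*cos(4*w**2)/8 + w**2*sin(4*w**2)/16 + cos(4*w**2)/64 + C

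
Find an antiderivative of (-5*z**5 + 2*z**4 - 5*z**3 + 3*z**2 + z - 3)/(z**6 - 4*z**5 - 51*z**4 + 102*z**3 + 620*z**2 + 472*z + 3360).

-80797*log(z - 7)/6996 + 3387*log(z - 6)/400 + 5993*log(z + 4)/2200 - 1597*log(z + 5)/348 - 32881*log(z**2 + 4)/1229600 - 3333*atan(z/2)/614800 + C

Factor the denominator: (z - 7)*(z - 6)*(z + 4)*(z + 5)*(z**2 + 4).
Partial-fraction decomposition: -(32881*z + 6666)/(614800*(z**2 + 4)) - 1597/(348*(z + 5)) + 5993/(2200*(z + 4)) + 3387/(400*(z - 6)) - 80797/(6996*(z - 7)).
Integrate each term; A/(z−a) gives A·log|z−a|; the (Bz+D)/(z²+p²) term gives a log and an atan.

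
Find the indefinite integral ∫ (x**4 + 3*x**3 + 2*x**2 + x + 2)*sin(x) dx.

-x**4*cos(x) + 4*x**3*sin(x) - 3*x**3*cos(x) + 9*x**2*sin(x) + 10*x**2*cos(x) - 20*x*sin(x) + 17*x*cos(x) - 17*sin(x) - 22*cos(x) + C

Use integration by parts with u = x**4 + 3*x**3 + 2*x**2 + x + 2, dv = sin(x) dx, so v = -cos(x).
Apply parts 4 times (tabular method): alternate signs, differentiate u down to 0, integrate dv up.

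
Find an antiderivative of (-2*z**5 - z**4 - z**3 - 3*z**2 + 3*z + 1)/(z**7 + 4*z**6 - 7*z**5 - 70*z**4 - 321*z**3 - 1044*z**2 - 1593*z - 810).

Factor the denominator: (z - 5)*(z + 1)*(z + 2)*(z + 3)**2*(z**2 + 9).
Partial-fraction decomposition: -(1126*z + 819)/(9180*(z**2 + 9)) - 1667/(6912*(z + 3)) - 397/(288*(z + 3)**2) + 3/(7*(z + 2)) + 1/(80*(z + 1)) - 2353/(30464*(z - 5)).
Integrate each term; A/(z−a) gives A·log|z−a|; the (Bz+D)/(z²+p²) term gives a log and an atan.

-2353*log(z - 5)/30464 + log(z + 1)/80 + 3*log(z + 2)/7 - 1667*log(z + 3)/6912 - 563*log(z**2 + 9)/9180 - 91*atan(z/3)/3060 + 397/(288*z + 864) + C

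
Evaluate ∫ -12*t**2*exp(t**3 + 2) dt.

Let u = t**3 + 2, so du = (3*t**2) dt.
Rewriting, the integral becomes -4·∫ e^u du = -4·e^u.
Substituting back, u = t**3 + 2.

-4*exp(t**3 + 2) + C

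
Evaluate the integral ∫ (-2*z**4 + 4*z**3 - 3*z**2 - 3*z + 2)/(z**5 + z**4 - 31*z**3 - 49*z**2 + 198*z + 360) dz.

Factor the denominator: (z - 5)*(z - 3)*(z + 2)*(z + 3)*(z + 4).
Partial-fraction decomposition: -401/(63*(z + 4)) + 143/(24*(z + 3)) - 34/(35*(z + 2)) + 22/(105*(z - 3)) - 419/(504*(z - 5)).
Integrate each term: A/(z−a) contributes A·log|z−a|.

-419*log(z - 5)/504 + 22*log(z - 3)/105 - 34*log(z + 2)/35 + 143*log(z + 3)/24 - 401*log(z + 4)/63 + C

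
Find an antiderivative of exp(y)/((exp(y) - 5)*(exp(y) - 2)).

log(exp(y) - 5)/3 - log(exp(y) - 2)/3 + C

Let u = e^y, du = e^y dy.
The integral becomes ∫ du/((u-2)(u-5)); decompose into partial fractions.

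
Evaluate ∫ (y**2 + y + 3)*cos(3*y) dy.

Use integration by parts with u = y**2 + y + 3, dv = cos(3*y) dy, so v = sin(3*y)/3.
Apply parts 2 times (tabular method): alternate signs, differentiate u down to 0, integrate dv up.

y**2*sin(3*y)/3 + y*sin(3*y)/3 + 2*y*cos(3*y)/9 + 25*sin(3*y)/27 + cos(3*y)/9 + C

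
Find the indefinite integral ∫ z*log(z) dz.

z**2*log(z)/2 - z**2/4 + C

Use integration by parts with u = log(z), dv = z dz.
Then du = 1/z dz and v = z**2/2.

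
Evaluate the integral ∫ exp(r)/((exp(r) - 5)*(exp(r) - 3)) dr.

Let u = e^r, du = e^r dr.
The integral becomes ∫ du/((u-5)(u-3)); decompose into partial fractions.

log(exp(r) - 5)/2 - log(exp(r) - 3)/2 + C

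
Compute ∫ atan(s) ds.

Use integration by parts with u = arctan(s), dv = ds.
Then du = 1/(s**2 + 1) ds.

s*atan(s) - log(s**2 + 1)/2 + C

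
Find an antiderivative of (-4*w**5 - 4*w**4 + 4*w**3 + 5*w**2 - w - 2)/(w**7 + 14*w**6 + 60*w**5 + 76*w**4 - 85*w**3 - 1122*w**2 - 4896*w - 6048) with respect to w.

Factor the denominator: (w - 3)*(w + 2)*(w + 4)**2*(w + 7)*(w**2 + 9).
Partial-fraction decomposition: -(25819*w - 102201)/(326250*(w**2 + 9)) + 3139/(1450*(w + 7)) - 8836/(4375*(w + 4)) + 69/(25*(w + 4)**2) - 1/(25*(w + 2)) - 41/(1575*(w - 3)).
Integrate each term; A/(w−a) gives A·log|w−a|; the (Bw+D)/(w²+p²) term gives a log and an atan.

-41*log(w - 3)/1575 - log(w + 2)/25 - 8836*log(w + 4)/4375 + 3139*log(w + 7)/1450 - 25819*log(w**2 + 9)/652500 + 34067*atan(w/3)/326250 - 69/(25*w + 100) + C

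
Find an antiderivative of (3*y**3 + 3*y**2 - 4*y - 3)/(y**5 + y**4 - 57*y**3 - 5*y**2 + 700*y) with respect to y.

Factor the denominator: y*(y - 5)**2*(y + 4)*(y + 7).
Partial-fraction decomposition: -857/(3024*(y + 7)) + 131/(972*(y + 4)) + 14863/(97200*(y - 5)) + 427/(540*(y - 5)**2) - 3/(700*y).
Integrate each term; A/(y−a) gives A·log|y−a|; A/(y−a)² gives −A/(y−a).

-3*log(y)/700 + 14863*log(y - 5)/97200 + 131*log(y + 4)/972 - 857*log(y + 7)/3024 - 427/(540*y - 2700) + C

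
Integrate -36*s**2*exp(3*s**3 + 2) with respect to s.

-4*exp(3*s**3 + 2) + C

Let u = 3*s**3 + 2, so du = (9*s**2) ds.
Rewriting, the integral becomes -4·∫ e^u du = -4·e^u.
Substituting back, u = 3*s**3 + 2.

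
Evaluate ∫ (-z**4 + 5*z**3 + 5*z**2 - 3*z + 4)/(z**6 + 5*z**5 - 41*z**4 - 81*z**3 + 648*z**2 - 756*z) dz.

-log(z)/189 - 4103*log(z - 3)/12150 + 7*log(z - 2)/24 - 1087*log(z + 6)/1944 + 641*log(z + 7)/1050 - 47/(135*z - 405) + C

Factor the denominator: z*(z - 3)**2*(z - 2)*(z + 6)*(z + 7).
Partial-fraction decomposition: 641/(1050*(z + 7)) - 1087/(1944*(z + 6)) + 7/(24*(z - 2)) - 4103/(12150*(z - 3)) + 47/(135*(z - 3)**2) - 1/(189*z).
Integrate each term; A/(z−a) gives A·log|z−a|; A/(z−a)² gives −A/(z−a).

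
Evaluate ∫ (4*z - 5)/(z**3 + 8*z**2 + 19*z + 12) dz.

-3*log(z + 1)/2 + 17*log(z + 3)/2 - 7*log(z + 4) + C

Factor the denominator: (z + 1)*(z + 3)*(z + 4).
Partial-fraction decomposition: -7/(z + 4) + 17/(2*(z + 3)) - 3/(2*(z + 1)).
Integrate each term: A/(z−a) contributes A·log|z−a|.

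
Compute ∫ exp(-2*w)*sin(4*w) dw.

-exp(-2*w)*sin(4*w)/10 - exp(-2*w)*cos(4*w)/5 + C

Let I denote the integral. Integrate by parts with u = sin(4*w), dv = exp(-2*w) dw, so v = -exp(-2*w)/2: I = -exp(-2*w)*sin(4*w)/2 + 2·∫ exp(-2*w)*cos(4*w) dw.
Apply parts again with u = cos(4*w), dv = exp(-2*w) dw: ∫ exp(-2*w)*cos(4*w) dw = -exp(-2*w)*cos(4*w)/2 − 2·I. Substituting back brings back I: I = -exp(-2*w)*sin(4*w)/2 - exp(-2*w)*cos(4*w) − 4·I.
Solving for I: (1 + 4)·I equals the remaining terms, so I = (1/5)·(-exp(-2*w)*sin(4*w)/2 - exp(-2*w)*cos(4*w)).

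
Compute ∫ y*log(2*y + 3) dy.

Use integration by parts with u = log(2*y + 3), dv = y dy.
Then du = 2/(2*y + 3) dy and v = y**2/2.

y**2*log(2*y + 3)/2 - y**2/4 + 3*y/4 - 9*log(2*y + 3)/8 + C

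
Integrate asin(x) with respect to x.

Use integration by parts with u = arcsin(x), dv = dx.
Then du = 1/sqrt(-x**2 + 1) dx.

x*asin(x) + sqrt(-x**2 + 1) + C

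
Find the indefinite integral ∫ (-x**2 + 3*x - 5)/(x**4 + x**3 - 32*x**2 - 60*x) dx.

Factor the denominator: x*(x - 6)*(x + 2)*(x + 5).
Partial-fraction decomposition: 3/(11*(x + 5)) - 5/(16*(x + 2)) - 23/(528*(x - 6)) + 1/(12*x).
Integrate each term: A/(x−a) contributes A·log|x−a|.

log(x)/12 - 23*log(x - 6)/528 - 5*log(x + 2)/16 + 3*log(x + 5)/11 + C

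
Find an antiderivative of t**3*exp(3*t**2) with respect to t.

(3*t**2 - 1)*exp(3*t**2)/18 + C

Let u = t², du = 2t dt; rewrite as (1/2)∫ u^1·exp(3u) du.
Now integrate by parts 1 time.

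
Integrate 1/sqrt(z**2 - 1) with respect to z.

log(z + sqrt(z**2 - 1)) + C

Substitute z = sec(θ), so dz = sec(θ)*tan(θ) dθ and the radical becomes sqrt(z**2 - 1) = tan(θ) by the Pythagorean identity.
Integrate the resulting trig expression in θ, then back-substitute sec(θ) = z, tan(θ) = sqrt(z**2 - 1) (absorbing any constant into C).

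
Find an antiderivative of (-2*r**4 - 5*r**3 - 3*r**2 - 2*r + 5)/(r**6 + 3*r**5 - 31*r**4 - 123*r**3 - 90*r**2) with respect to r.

Factor the denominator: r**2*(r - 6)*(r + 1)*(r + 3)*(r + 5).
Partial-fraction decomposition: 137/(440*(r + 5)) - 43/(324*(r + 3)) - 1/(8*(r + 1)) - 541/(3564*(r - 6)) + 53/(540*r) - 1/(18*r**2).
Integrate each term; A/(r−a) gives A·log|r−a|; A/(r−a)² gives −A/(r−a).

53*log(r)/540 - 541*log(r - 6)/3564 - log(r + 1)/8 - 43*log(r + 3)/324 + 137*log(r + 5)/440 + 1/(18*r) + C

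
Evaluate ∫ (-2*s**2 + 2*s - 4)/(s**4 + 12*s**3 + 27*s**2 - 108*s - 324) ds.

Factor the denominator: (s - 3)*(s + 3)*(s + 6)**2.
Partial-fraction decomposition: -118/(243*(s + 6)) - 88/(27*(s + 6)**2) + 14/(27*(s + 3)) - 8/(243*(s - 3)).
Integrate each term; A/(s−a) gives A·log|s−a|; A/(s−a)² gives −A/(s−a).

-8*log(s - 3)/243 + 14*log(s + 3)/27 - 118*log(s + 6)/243 + 88/(27*s + 162) + C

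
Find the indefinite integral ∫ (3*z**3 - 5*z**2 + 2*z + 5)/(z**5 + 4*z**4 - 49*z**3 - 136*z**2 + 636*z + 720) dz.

Factor the denominator: (z - 5)*(z - 4)*(z + 1)*(z + 6)**2.
Partial-fraction decomposition: -1311/(12100*(z + 6)) + 167/(110*(z + 6)**2) - 1/(150*(z + 1)) - 1/(4*(z - 4)) + 265/(726*(z - 5)).
Integrate each term; A/(z−a) gives A·log|z−a|; A/(z−a)² gives −A/(z−a).

265*log(z - 5)/726 - log(z - 4)/4 - log(z + 1)/150 - 1311*log(z + 6)/12100 - 167/(110*z + 660) + C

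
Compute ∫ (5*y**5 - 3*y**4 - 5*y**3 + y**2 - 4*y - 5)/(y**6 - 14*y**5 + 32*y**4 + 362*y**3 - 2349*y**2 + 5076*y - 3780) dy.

75133*log(y - 7)/2080 - 4375*log(y - 5)/88 + 45671*log(y - 3)/2592 + 21*log(y - 2)/40 + 41633*log(y + 6)/92664 - 829/(72*y - 216) + C

Factor the denominator: (y - 7)*(y - 5)*(y - 3)**2*(y - 2)*(y + 6).
Partial-fraction decomposition: 41633/(92664*(y + 6)) + 21/(40*(y - 2)) + 45671/(2592*(y - 3)) + 829/(72*(y - 3)**2) - 4375/(88*(y - 5)) + 75133/(2080*(y - 7)).
Integrate each term; A/(y−a) gives A·log|y−a|; A/(y−a)² gives −A/(y−a).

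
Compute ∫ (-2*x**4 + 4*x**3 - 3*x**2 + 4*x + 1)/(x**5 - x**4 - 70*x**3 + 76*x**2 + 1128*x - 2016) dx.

-3548*log(x - 7)/2535 + 287*log(x - 4)/600 - 3*log(x - 2)/640 - 580841*log(x + 6)/540800 - 3587/(1040*x + 6240) + C

Factor the denominator: (x - 7)*(x - 4)*(x - 2)*(x + 6)**2.
Partial-fraction decomposition: -580841/(540800*(x + 6)) + 3587/(1040*(x + 6)**2) - 3/(640*(x - 2)) + 287/(600*(x - 4)) - 3548/(2535*(x - 7)).
Integrate each term; A/(x−a) gives A·log|x−a|; A/(x−a)² gives −A/(x−a).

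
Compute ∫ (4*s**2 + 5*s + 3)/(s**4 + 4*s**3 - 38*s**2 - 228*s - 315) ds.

39*log(s - 7)/200 + 143*log(s + 3)/100 - 13*log(s + 5)/8 + 6/(5*s + 15) + C

Factor the denominator: (s - 7)*(s + 3)**2*(s + 5).
Partial-fraction decomposition: -13/(8*(s + 5)) + 143/(100*(s + 3)) - 6/(5*(s + 3)**2) + 39/(200*(s - 7)).
Integrate each term; A/(s−a) gives A·log|s−a|; A/(s−a)² gives −A/(s−a).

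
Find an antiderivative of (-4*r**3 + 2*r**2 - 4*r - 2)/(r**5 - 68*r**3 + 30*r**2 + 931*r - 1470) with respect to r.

Factor the denominator: (r - 7)*(r - 3)*(r - 2)*(r + 5)*(r + 7).
Partial-fraction decomposition: 187/(315*(r + 7)) - 71/(168*(r + 5)) - 34/(315*(r - 2)) + 13/(40*(r - 3)) - 163/(420*(r - 7)).
Integrate each term: A/(r−a) contributes A·log|r−a|.

-163*log(r - 7)/420 + 13*log(r - 3)/40 - 34*log(r - 2)/315 - 71*log(r + 5)/168 + 187*log(r + 7)/315 + C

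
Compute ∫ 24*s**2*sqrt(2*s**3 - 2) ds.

Let u = 2*s**3 - 2, so du = (6*s**2) ds.
Rewriting, the integral becomes 4·∫ √u du = 4·(2/3)u^(3/2).
Substituting back, u = 2*s**3 - 2.

8*(2*s**3 - 2)**(3/2)/3 + C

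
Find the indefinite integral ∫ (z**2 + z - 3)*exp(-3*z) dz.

Use integration by parts with u = z**2 + z - 3, dv = exp(-3*z) dz, so v = -exp(-3*z)/3.
Apply parts 2 times (tabular method): alternate signs, differentiate u down to 0, integrate dv up.

(-9*z**2 - 15*z + 22)*exp(-3*z)/27 + C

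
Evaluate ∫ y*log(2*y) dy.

Use integration by parts with u = log(2*y), dv = y dy.
Then du = 1/y dy and v = y**2/2.

y**2*(log(y) + log(2))/2 - y**2/4 + C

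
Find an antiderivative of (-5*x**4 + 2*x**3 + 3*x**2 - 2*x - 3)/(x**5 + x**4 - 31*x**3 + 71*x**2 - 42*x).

Factor the denominator: x*(x - 3)*(x - 2)*(x - 1)*(x + 7).
Partial-fraction decomposition: -12533/(5040*(x + 7)) - 5/(16*(x - 1)) + 59/(18*(x - 2)) - 111/(20*(x - 3)) + 1/(14*x).
Integrate each term: A/(x−a) contributes A·log|x−a|.

log(x)/14 - 111*log(x - 3)/20 + 59*log(x - 2)/18 - 5*log(x - 1)/16 - 12533*log(x + 7)/5040 + C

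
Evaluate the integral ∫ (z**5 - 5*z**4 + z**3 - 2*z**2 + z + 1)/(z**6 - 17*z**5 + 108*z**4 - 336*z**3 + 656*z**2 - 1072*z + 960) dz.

1447*log(z - 6)/320 - 27*log(z - 5)/29 - 219*log(z - 4)/80 + 15*log(z - 2)/64 - 407*log(z**2 + 4)/9280 + 3*atan(z/2)/1160 + C

Factor the denominator: (z - 6)*(z - 5)*(z - 4)*(z - 2)*(z**2 + 4).
Partial-fraction decomposition: -(407*z - 24)/(4640*(z**2 + 4)) + 15/(64*(z - 2)) - 219/(80*(z - 4)) - 27/(29*(z - 5)) + 1447/(320*(z - 6)).
Integrate each term; A/(z−a) gives A·log|z−a|; the (Bz+D)/(z²+p²) term gives a log and an atan.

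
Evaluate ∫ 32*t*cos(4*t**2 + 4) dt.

4*sin(4*t**2 + 4) + C

Let u = 4*t**2 + 4, so du = (8*t) dt.
Rewriting, the integral becomes 4·∫ cos(u) du = 4·sin(u).
Substituting back, u = 4*t**2 + 4.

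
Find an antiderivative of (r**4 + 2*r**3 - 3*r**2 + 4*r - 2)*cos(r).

r**4*sin(r) + 2*r**3*sin(r) + 4*r**3*cos(r) - 15*r**2*sin(r) + 6*r**2*cos(r) - 8*r*sin(r) - 30*r*cos(r) + 28*sin(r) - 8*cos(r) + C

Use integration by parts with u = r**4 + 2*r**3 - 3*r**2 + 4*r - 2, dv = cos(r) dr, so v = sin(r).
Apply parts 4 times (tabular method): alternate signs, differentiate u down to 0, integrate dv up.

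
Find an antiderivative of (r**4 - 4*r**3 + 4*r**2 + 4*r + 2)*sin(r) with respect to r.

-r**4*cos(r) + 4*r**3*sin(r) + 4*r**3*cos(r) - 12*r**2*sin(r) + 8*r**2*cos(r) - 16*r*sin(r) - 28*r*cos(r) + 28*sin(r) - 18*cos(r) + C

Use integration by parts with u = r**4 - 4*r**3 + 4*r**2 + 4*r + 2, dv = sin(r) dr, so v = -cos(r).
Apply parts 4 times (tabular method): alternate signs, differentiate u down to 0, integrate dv up.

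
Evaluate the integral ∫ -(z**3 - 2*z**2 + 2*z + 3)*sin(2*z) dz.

Use integration by parts with u = z**3 - 2*z**2 + 2*z + 3, dv = -sin(2*z) dz, so v = cos(2*z)/2.
Apply parts 3 times (tabular method): alternate signs, differentiate u down to 0, integrate dv up.

z**3*cos(2*z)/2 - 3*z**2*sin(2*z)/4 - z**2*cos(2*z) + z*sin(2*z) + z*cos(2*z)/4 - sin(2*z)/8 + 2*cos(2*z) + C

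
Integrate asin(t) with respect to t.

t*asin(t) + sqrt(-t**2 + 1) + C

Use integration by parts with u = arcsin(t), dv = dt.
Then du = 1/sqrt(-t**2 + 1) dt.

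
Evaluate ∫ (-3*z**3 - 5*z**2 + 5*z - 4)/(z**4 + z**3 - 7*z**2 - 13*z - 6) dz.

-23*log(z - 3)/16 - 57*log(z + 1)/16 + 2*log(z + 2) - 11/(4*z + 4) + C

Factor the denominator: (z - 3)*(z + 1)**2*(z + 2).
Partial-fraction decomposition: 2/(z + 2) - 57/(16*(z + 1)) + 11/(4*(z + 1)**2) - 23/(16*(z - 3)).
Integrate each term; A/(z−a) gives A·log|z−a|; A/(z−a)² gives −A/(z−a).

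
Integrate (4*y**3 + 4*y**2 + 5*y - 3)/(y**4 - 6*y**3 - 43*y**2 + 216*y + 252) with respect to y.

Factor the denominator: (y - 7)*(y - 6)*(y + 1)*(y + 6).
Partial-fraction decomposition: 251/(260*(y + 6)) - 1/(35*(y + 1)) - 345/(28*(y - 6)) + 200/(13*(y - 7)).
Integrate each term: A/(y−a) contributes A·log|y−a|.

200*log(y - 7)/13 - 345*log(y - 6)/28 - log(y + 1)/35 + 251*log(y + 6)/260 + C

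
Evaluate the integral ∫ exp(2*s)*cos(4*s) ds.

Let I denote the integral. Integrate by parts with u = cos(4*s), dv = exp(2*s) ds, so v = exp(2*s)/2: I = exp(2*s)*cos(4*s)/2 + 2·∫ exp(2*s)*sin(4*s) ds.
Apply parts again with u = sin(4*s), dv = exp(2*s) ds: ∫ exp(2*s)*sin(4*s) ds = exp(2*s)*sin(4*s)/2 − 2·I. Substituting back brings back I: I = exp(2*s)*sin(4*s) + exp(2*s)*cos(4*s)/2 − 4·I.
Solving for I: (1 + 4)·I equals the remaining terms, so I = (1/5)·(exp(2*s)*sin(4*s) + exp(2*s)*cos(4*s)/2).

exp(2*s)*sin(4*s)/5 + exp(2*s)*cos(4*s)/10 + C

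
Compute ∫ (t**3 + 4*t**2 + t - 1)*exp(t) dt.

Use integration by parts with u = t**3 + 4*t**2 + t - 1, dv = exp(t) dt, so v = exp(t).
Apply parts 3 times (tabular method): alternate signs, differentiate u down to 0, integrate dv up.

(t**3 + t**2 - t)*exp(t) + C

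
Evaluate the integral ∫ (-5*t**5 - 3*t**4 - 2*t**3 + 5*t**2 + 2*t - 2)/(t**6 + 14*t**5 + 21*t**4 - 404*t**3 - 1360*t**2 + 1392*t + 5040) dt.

Factor the denominator: (t - 5)*(t - 2)*(t + 2)*(t + 6)**2*(t + 7).
Partial-fraction decomposition: -77747/(540*(t + 7)) + 2159973/(15488*(t + 6)) - 17795/(176*(t + 6)**2) + 71/(1120*(t + 2)) + 101/(3456*(t - 2)) - 17617/(30492*(t - 5)).
Integrate each term; A/(t−a) gives A·log|t−a|; A/(t−a)² gives −A/(t−a).

-17617*log(t - 5)/30492 + 101*log(t - 2)/3456 + 71*log(t + 2)/1120 + 2159973*log(t + 6)/15488 - 77747*log(t + 7)/540 + 17795/(176*t + 1056) + C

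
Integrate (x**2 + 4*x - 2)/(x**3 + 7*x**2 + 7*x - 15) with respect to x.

log(x - 1)/8 + 5*log(x + 3)/8 + log(x + 5)/4 + C

Factor the denominator: (x - 1)*(x + 3)*(x + 5).
Partial-fraction decomposition: 1/(4*(x + 5)) + 5/(8*(x + 3)) + 1/(8*(x - 1)).
Integrate each term: A/(x−a) contributes A·log|x−a|.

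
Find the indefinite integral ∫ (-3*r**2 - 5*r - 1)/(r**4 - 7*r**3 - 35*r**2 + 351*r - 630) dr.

Factor the denominator: (r - 6)*(r - 5)*(r - 3)*(r + 7).
Partial-fraction decomposition: 113/(1560*(r + 7)) - 43/(60*(r - 3)) + 101/(24*(r - 5)) - 139/(39*(r - 6)).
Integrate each term: A/(r−a) contributes A·log|r−a|.

-139*log(r - 6)/39 + 101*log(r - 5)/24 - 43*log(r - 3)/60 + 113*log(r + 7)/1560 + C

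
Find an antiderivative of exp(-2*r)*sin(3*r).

-2*exp(-2*r)*sin(3*r)/13 - 3*exp(-2*r)*cos(3*r)/13 + C

Let I denote the integral. Integrate by parts with u = sin(3*r), dv = exp(-2*r) dr, so v = -exp(-2*r)/2: I = -exp(-2*r)*sin(3*r)/2 + (3/2)·∫ exp(-2*r)*cos(3*r) dr.
Apply parts again with u = cos(3*r), dv = exp(-2*r) dr: ∫ exp(-2*r)*cos(3*r) dr = -exp(-2*r)*cos(3*r)/2 − (3/2)·I. Substituting back brings back I: I = -exp(-2*r)*sin(3*r)/2 - 3*exp(-2*r)*cos(3*r)/4 − (9/4)·I.
Solving for I: (1 + 9/4)·I equals the remaining terms, so I = (4/13)·(-exp(-2*r)*sin(3*r)/2 - 3*exp(-2*r)*cos(3*r)/4).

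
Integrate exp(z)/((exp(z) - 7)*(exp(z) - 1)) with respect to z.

Let u = e^z, du = e^z dz.
The integral becomes ∫ du/((u-1)(u-7)); decompose into partial fractions.

log(exp(z) - 7)/6 - log(exp(z) - 1)/6 + C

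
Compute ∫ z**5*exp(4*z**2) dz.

Let u = z², du = 2z dz; rewrite as (1/2)∫ u^2·exp(4u) du.
Now integrate by parts 2 times.

(8*z**4 - 4*z**2 + 1)*exp(4*z**2)/64 + C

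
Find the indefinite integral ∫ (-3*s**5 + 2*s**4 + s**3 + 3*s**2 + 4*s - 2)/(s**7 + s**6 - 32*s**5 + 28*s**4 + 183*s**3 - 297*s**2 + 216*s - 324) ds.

Factor the denominator: (s - 3)**2*(s - 2)*(s + 3)*(s + 6)*(s**2 + 1).
Partial-fraction decomposition: 3*(5*s + 7)/(3700*(s**2 + 1)) + 12893/(35964*(s + 6)) - 877/(5400*(s + 3)) - 19/(100*(s - 2)) - 493/(48600*(s - 3)) - 503/(540*(s - 3)**2).
Integrate each term; A/(s−a) gives A·log|s−a|; the (Bs+D)/(s²+p²) term gives a log and an atan.

-493*log(s - 3)/48600 - 19*log(s - 2)/100 - 877*log(s + 3)/5400 + 12893*log(s + 6)/35964 + 3*log(s**2 + 1)/1480 + 21*atan(s)/3700 + 503/(540*s - 1620) + C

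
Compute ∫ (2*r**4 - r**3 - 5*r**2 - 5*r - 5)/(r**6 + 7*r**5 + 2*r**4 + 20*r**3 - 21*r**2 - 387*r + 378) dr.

-11*log(r - 2)/585 + 7*log(r - 1)/160 + 77*log(r + 3)/720 - 85*log(r + 7)/288 + 191*log(r**2 + 9)/2340 + 97*atan(r/3)/1170 + C

Factor the denominator: (r - 2)*(r - 1)*(r + 3)*(r + 7)*(r**2 + 9).
Partial-fraction decomposition: (191*r + 291)/(1170*(r**2 + 9)) - 85/(288*(r + 7)) + 77/(720*(r + 3)) + 7/(160*(r - 1)) - 11/(585*(r - 2)).
Integrate each term; A/(r−a) gives A·log|r−a|; the (Br+D)/(r²+p²) term gives a log and an atan.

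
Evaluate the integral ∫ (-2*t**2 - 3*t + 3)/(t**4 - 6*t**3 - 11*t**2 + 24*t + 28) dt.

-29*log(t - 7)/90 + 11*log(t - 2)/60 + log(t + 1)/6 - log(t + 2)/36 + C

Factor the denominator: (t - 7)*(t - 2)*(t + 1)*(t + 2).
Partial-fraction decomposition: -1/(36*(t + 2)) + 1/(6*(t + 1)) + 11/(60*(t - 2)) - 29/(90*(t - 7)).
Integrate each term: A/(t−a) contributes A·log|t−a|.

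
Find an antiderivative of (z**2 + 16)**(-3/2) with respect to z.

Substitute z = 4·tan(θ), so dz = 4·sec(θ)^2 dθ and the radical becomes sqrt(z**2 + 16) = 4·sec(θ) by the Pythagorean identity.
Integrate the resulting trig expression in θ, then back-substitute tan(θ) = z/4, sec(θ) = sqrt(z**2 + 16)/4 (absorbing any constant into C).

z/(16*sqrt(z**2 + 16)) + C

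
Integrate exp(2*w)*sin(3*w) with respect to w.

2*exp(2*w)*sin(3*w)/13 - 3*exp(2*w)*cos(3*w)/13 + C

Let I denote the integral. Integrate by parts with u = sin(3*w), dv = exp(2*w) dw, so v = exp(2*w)/2: I = exp(2*w)*sin(3*w)/2 − (3/2)·∫ exp(2*w)*cos(3*w) dw.
Apply parts again with u = cos(3*w), dv = exp(2*w) dw: ∫ exp(2*w)*cos(3*w) dw = exp(2*w)*cos(3*w)/2 + (3/2)·I. Substituting back brings back I: I = exp(2*w)*sin(3*w)/2 - 3*exp(2*w)*cos(3*w)/4 − (9/4)·I.
Solving for I: (1 + 9/4)·I equals the remaining terms, so I = (4/13)·(exp(2*w)*sin(3*w)/2 - 3*exp(2*w)*cos(3*w)/4).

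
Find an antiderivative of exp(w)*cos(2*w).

Let I denote the integral. Integrate by parts with u = cos(2*w), dv = exp(w) dw, so v = exp(w): I = exp(w)*cos(2*w) + 2·∫ exp(w)*sin(2*w) dw.
Apply parts again with u = sin(2*w), dv = exp(w) dw: ∫ exp(w)*sin(2*w) dw = exp(w)*sin(2*w) − 2·I. Substituting back brings back I: I = 2*exp(w)*sin(2*w) + exp(w)*cos(2*w) − 4·I.
Solving for I: (1 + 4)·I equals the remaining terms, so I = (1/5)·(2*exp(w)*sin(2*w) + exp(w)*cos(2*w)).

2*exp(w)*sin(2*w)/5 + exp(w)*cos(2*w)/5 + C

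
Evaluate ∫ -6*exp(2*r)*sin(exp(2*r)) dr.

Let u = exp(2*r), so du = (2*exp(2*r)) dr.
Rewriting, the integral becomes -3·∫ sin(u) du = -3·-cos(u).
Substituting back, u = exp(2*r).

3*cos(exp(2*r)) + C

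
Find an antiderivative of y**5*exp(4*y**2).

(8*y**4 - 4*y**2 + 1)*exp(4*y**2)/64 + C

Let u = y², du = 2y dy; rewrite as (1/2)∫ u^2·exp(4u) du.
Now integrate by parts 2 times.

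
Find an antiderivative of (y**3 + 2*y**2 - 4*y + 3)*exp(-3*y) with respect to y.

Use integration by parts with u = y**3 + 2*y**2 - 4*y + 3, dv = exp(-3*y) dy, so v = -exp(-3*y)/3.
Apply parts 3 times (tabular method): alternate signs, differentiate u down to 0, integrate dv up.

(-3*y**3 - 9*y**2 + 6*y - 7)*exp(-3*y)/9 + C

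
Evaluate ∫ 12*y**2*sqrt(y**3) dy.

8*(y**3)**(3/2)/3 + C

Let u = y**3, so du = (3*y**2) dy.
Rewriting, the integral becomes 4·∫ √u du = 4·(2/3)u^(3/2).
Substituting back, u = y**3.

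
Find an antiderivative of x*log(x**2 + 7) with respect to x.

x**2*log(x**2 + 7)/2 - x**2/2 + 7*log(x**2 + 7)/2 + C

Let u = x**2 + 7, so du = (2*x) dx.
The integral becomes (1/2)·∫ log(u) du; integrate by parts with u′=log(u), dv′=du.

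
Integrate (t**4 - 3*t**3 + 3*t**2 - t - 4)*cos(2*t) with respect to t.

Use integration by parts with u = t**4 - 3*t**3 + 3*t**2 - t - 4, dv = cos(2*t) dt, so v = sin(2*t)/2.
Apply parts 4 times (tabular method): alternate signs, differentiate u down to 0, integrate dv up.

t**4*sin(2*t)/2 - 3*t**3*sin(2*t)/2 + t**3*cos(2*t) - 9*t**2*cos(2*t)/4 + 7*t*sin(2*t)/4 - 2*sin(2*t) + 7*cos(2*t)/8 + C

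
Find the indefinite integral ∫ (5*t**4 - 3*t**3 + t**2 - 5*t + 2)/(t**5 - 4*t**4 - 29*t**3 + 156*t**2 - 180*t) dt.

-log(t)/90 + 1376*log(t - 5)/165 - 160*log(t - 3)/27 + 13*log(t - 2)/12 + 1799*log(t + 6)/1188 + C

Factor the denominator: t*(t - 5)*(t - 3)*(t - 2)*(t + 6).
Partial-fraction decomposition: 1799/(1188*(t + 6)) + 13/(12*(t - 2)) - 160/(27*(t - 3)) + 1376/(165*(t - 5)) - 1/(90*t).
Integrate each term: A/(t−a) contributes A·log|t−a|.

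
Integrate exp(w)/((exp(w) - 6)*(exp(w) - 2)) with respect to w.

Let u = e^w, du = e^w dw.
The integral becomes ∫ du/((u-2)(u-6)); decompose into partial fractions.

log(exp(w) - 6)/4 - log(exp(w) - 2)/4 + C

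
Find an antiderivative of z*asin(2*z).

Use integration by parts with u = arcsin(2*z), dv = z dz.
Then du = 2/sqrt(-4*z**2 + 1) dz.

z**2*asin(2*z)/2 + z*sqrt(-4*z**2 + 1)/8 - asin(2*z)/16 + C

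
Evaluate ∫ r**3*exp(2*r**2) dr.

(2*r**2 - 1)*exp(2*r**2)/8 + C

Let u = r², du = 2r dr; rewrite as (1/2)∫ u^1·exp(2u) du.
Now integrate by parts 1 time.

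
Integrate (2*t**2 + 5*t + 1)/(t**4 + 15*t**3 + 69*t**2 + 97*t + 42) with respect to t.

13*log(t + 1)/225 + 43*log(t + 6)/25 - 16*log(t + 7)/9 + 1/(15*t + 15) + C

Factor the denominator: (t + 1)**2*(t + 6)*(t + 7).
Partial-fraction decomposition: -16/(9*(t + 7)) + 43/(25*(t + 6)) + 13/(225*(t + 1)) - 1/(15*(t + 1)**2).
Integrate each term; A/(t−a) gives A·log|t−a|; A/(t−a)² gives −A/(t−a).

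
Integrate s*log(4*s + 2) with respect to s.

s**2*log(4*s + 2)/2 - s**2/4 + s/4 - log(2*s + 1)/8 + C

Use integration by parts with u = log(4*s + 2), dv = s ds.
Then du = 4/(4*s + 2) ds and v = s**2/2.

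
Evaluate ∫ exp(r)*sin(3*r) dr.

exp(r)*sin(3*r)/10 - 3*exp(r)*cos(3*r)/10 + C

Let I denote the integral. Integrate by parts with u = sin(3*r), dv = exp(r) dr, so v = exp(r): I = exp(r)*sin(3*r) − 3·∫ exp(r)*cos(3*r) dr.
Apply parts again with u = cos(3*r), dv = exp(r) dr: ∫ exp(r)*cos(3*r) dr = exp(r)*cos(3*r) + 3·I. Substituting back brings back I: I = exp(r)*sin(3*r) - 3*exp(r)*cos(3*r) − 9·I.
Solving for I: (1 + 9)·I equals the remaining terms, so I = (1/10)·(exp(r)*sin(3*r) - 3*exp(r)*cos(3*r)).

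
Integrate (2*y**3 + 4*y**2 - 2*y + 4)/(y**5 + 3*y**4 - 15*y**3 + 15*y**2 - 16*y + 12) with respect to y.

4*log(y - 2)/5 - 4*log(y - 1)/7 - 34*log(y + 6)/259 - 9*log(y**2 + 1)/185 + 34*atan(y)/185 + C

Factor the denominator: (y - 2)*(y - 1)*(y + 6)*(y**2 + 1).
Partial-fraction decomposition: -2*(9*y - 17)/(185*(y**2 + 1)) - 34/(259*(y + 6)) - 4/(7*(y - 1)) + 4/(5*(y - 2)).
Integrate each term; A/(y−a) gives A·log|y−a|; the (By+D)/(y²+p²) term gives a log and an atan.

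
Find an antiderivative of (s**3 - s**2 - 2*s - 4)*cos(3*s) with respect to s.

Use integration by parts with u = s**3 - s**2 - 2*s - 4, dv = cos(3*s) ds, so v = sin(3*s)/3.
Apply parts 3 times (tabular method): alternate signs, differentiate u down to 0, integrate dv up.

s**3*sin(3*s)/3 - s**2*sin(3*s)/3 + s**2*cos(3*s)/3 - 8*s*sin(3*s)/9 - 2*s*cos(3*s)/9 - 34*sin(3*s)/27 - 8*cos(3*s)/27 + C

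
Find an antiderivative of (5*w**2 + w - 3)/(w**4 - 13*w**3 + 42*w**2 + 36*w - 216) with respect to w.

-61*log(w - 6)/64 + log(w - 3) - 3*log(w + 2)/64 - 61/(8*w - 48) + C

Factor the denominator: (w - 6)**2*(w - 3)*(w + 2).
Partial-fraction decomposition: -3/(64*(w + 2)) + 1/(w - 3) - 61/(64*(w - 6)) + 61/(8*(w - 6)**2).
Integrate each term; A/(w−a) gives A·log|w−a|; A/(w−a)² gives −A/(w−a).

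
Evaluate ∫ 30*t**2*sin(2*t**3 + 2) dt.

-5*cos(2*t**3 + 2) + C

Let u = 2*t**3 + 2, so du = (6*t**2) dt.
Rewriting, the integral becomes 5·∫ sin(u) du = 5·-cos(u).
Substituting back, u = 2*t**3 + 2.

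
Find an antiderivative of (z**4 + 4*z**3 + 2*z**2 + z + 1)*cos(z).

z**4*sin(z) + 4*z**3*sin(z) + 4*z**3*cos(z) - 10*z**2*sin(z) + 12*z**2*cos(z) - 23*z*sin(z) - 20*z*cos(z) + 21*sin(z) - 23*cos(z) + C

Use integration by parts with u = z**4 + 4*z**3 + 2*z**2 + z + 1, dv = cos(z) dz, so v = sin(z).
Apply parts 4 times (tabular method): alternate signs, differentiate u down to 0, integrate dv up.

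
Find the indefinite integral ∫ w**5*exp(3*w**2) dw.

(9*w**4 - 6*w**2 + 2)*exp(3*w**2)/54 + C

Let u = w², du = 2w dw; rewrite as (1/2)∫ u^2·exp(3u) du.
Now integrate by parts 2 times.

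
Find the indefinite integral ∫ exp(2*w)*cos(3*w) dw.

Let I denote the integral. Integrate by parts with u = cos(3*w), dv = exp(2*w) dw, so v = exp(2*w)/2: I = exp(2*w)*cos(3*w)/2 + (3/2)·∫ exp(2*w)*sin(3*w) dw.
Apply parts again with u = sin(3*w), dv = exp(2*w) dw: ∫ exp(2*w)*sin(3*w) dw = exp(2*w)*sin(3*w)/2 − (3/2)·I. Substituting back brings back I: I = 3*exp(2*w)*sin(3*w)/4 + exp(2*w)*cos(3*w)/2 − (9/4)·I.
Solving for I: (1 + 9/4)·I equals the remaining terms, so I = (4/13)·(3*exp(2*w)*sin(3*w)/4 + exp(2*w)*cos(3*w)/2).

3*exp(2*w)*sin(3*w)/13 + 2*exp(2*w)*cos(3*w)/13 + C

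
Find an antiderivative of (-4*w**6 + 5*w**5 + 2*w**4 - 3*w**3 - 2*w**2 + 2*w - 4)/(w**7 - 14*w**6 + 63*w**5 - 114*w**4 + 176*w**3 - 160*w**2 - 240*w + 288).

-39561*log(w - 6)/9800 - log(w - 2)/4 + 2*log(w - 1)/125 - 2*log(w + 1)/245 + 279*log(w**2 + 4)/2000 - 16*atan(w/2)/125 + 18233/(700*w - 4200) + C

Factor the denominator: (w - 6)**2*(w - 2)*(w - 1)*(w + 1)*(w**2 + 4).
Partial-fraction decomposition: (279*w - 256)/(1000*(w**2 + 4)) - 2/(245*(w + 1)) + 2/(125*(w - 1)) - 1/(4*(w - 2)) - 39561/(9800*(w - 6)) - 18233/(700*(w - 6)**2).
Integrate each term; A/(w−a) gives A·log|w−a|; the (Bw+D)/(w²+p²) term gives a log and an atan.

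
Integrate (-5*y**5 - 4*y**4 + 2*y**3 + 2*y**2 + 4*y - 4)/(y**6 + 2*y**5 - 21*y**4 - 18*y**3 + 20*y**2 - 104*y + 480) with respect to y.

-1493*log(y - 4)/630 + 7*log(y - 2)/20 + 839*log(y + 3)/910 - 1843*log(y + 5)/522 - 2801*log(y**2 + 4)/15080 - 407*atan(y/2)/7540 + C

Factor the denominator: (y - 4)*(y - 2)*(y + 3)*(y + 5)*(y**2 + 4).
Partial-fraction decomposition: -(2801*y + 814)/(7540*(y**2 + 4)) - 1843/(522*(y + 5)) + 839/(910*(y + 3)) + 7/(20*(y - 2)) - 1493/(630*(y - 4)).
Integrate each term; A/(y−a) gives A·log|y−a|; the (By+D)/(y²+p²) term gives a log and an atan.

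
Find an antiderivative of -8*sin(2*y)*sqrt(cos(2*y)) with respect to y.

8*cos(2*y)**(3/2)/3 + C

Let u = cos(2*y), so du = (-2*sin(2*y)) dy.
Rewriting, the integral becomes 4·∫ √u du = 4·(2/3)u^(3/2).
Substituting back, u = cos(2*y).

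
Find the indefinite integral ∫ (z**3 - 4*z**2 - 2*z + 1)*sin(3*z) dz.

Use integration by parts with u = z**3 - 4*z**2 - 2*z + 1, dv = sin(3*z) dz, so v = -cos(3*z)/3.
Apply parts 3 times (tabular method): alternate signs, differentiate u down to 0, integrate dv up.

-z**3*cos(3*z)/3 + z**2*sin(3*z)/3 + 4*z**2*cos(3*z)/3 - 8*z*sin(3*z)/9 + 8*z*cos(3*z)/9 - 8*sin(3*z)/27 - 17*cos(3*z)/27 + C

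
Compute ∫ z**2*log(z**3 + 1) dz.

z**3*log(z**3 + 1)/3 - z**3/3 + log(z**3 + 1)/3 + C

Let u = z**3 + 1, so du = (3*z**2) dz.
The integral becomes (1/3)·∫ log(u) du; integrate by parts with u′=log(u), dv′=du.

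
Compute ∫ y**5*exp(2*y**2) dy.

(2*y**4 - 2*y**2 + 1)*exp(2*y**2)/8 + C

Let u = y², du = 2y dy; rewrite as (1/2)∫ u^2·exp(2u) du.
Now integrate by parts 2 times.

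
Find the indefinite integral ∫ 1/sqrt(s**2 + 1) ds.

log(s + sqrt(s**2 + 1)) + C

Substitute s = tan(θ), so ds = sec(θ)^2 dθ and the radical becomes sqrt(s**2 + 1) = sec(θ) by the Pythagorean identity.
Integrate the resulting trig expression in θ, then back-substitute tan(θ) = s, sec(θ) = sqrt(s**2 + 1) (absorbing any constant into C).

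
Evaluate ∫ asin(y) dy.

y*asin(y) + sqrt(-y**2 + 1) + C

Use integration by parts with u = arcsin(y), dv = dy.
Then du = 1/sqrt(-y**2 + 1) dy.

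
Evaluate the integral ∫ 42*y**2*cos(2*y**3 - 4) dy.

Let u = 2*y**3 - 4, so du = (6*y**2) dy.
Rewriting, the integral becomes 7·∫ cos(u) du = 7·sin(u).
Substituting back, u = 2*y**3 - 4.

7*sin(2*y**3 - 4) + C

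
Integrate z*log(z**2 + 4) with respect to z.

z**2*log(z**2 + 4)/2 - z**2/2 + 2*log(z**2 + 4) + C

Let u = z**2 + 4, so du = (2*z) dz.
The integral becomes (1/2)·∫ log(u) du; integrate by parts with u′=log(u), dv′=du.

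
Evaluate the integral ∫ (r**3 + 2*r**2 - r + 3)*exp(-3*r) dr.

Use integration by parts with u = r**3 + 2*r**2 - r + 3, dv = exp(-3*r) dr, so v = -exp(-3*r)/3.
Apply parts 3 times (tabular method): alternate signs, differentiate u down to 0, integrate dv up.

(-3*r**3 - 9*r**2 - 3*r - 10)*exp(-3*r)/9 + C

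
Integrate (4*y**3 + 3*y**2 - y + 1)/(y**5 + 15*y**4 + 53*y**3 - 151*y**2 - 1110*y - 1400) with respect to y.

Factor the denominator: (y - 4)*(y + 2)*(y + 5)**2*(y + 7).
Partial-fraction decomposition: -1217/(220*(y + 7)) + 5261/(972*(y + 5)) - 419/(54*(y + 5)**2) + 17/(270*(y + 2)) + 301/(5346*(y - 4)).
Integrate each term; A/(y−a) gives A·log|y−a|; A/(y−a)² gives −A/(y−a).

301*log(y - 4)/5346 + 17*log(y + 2)/270 + 5261*log(y + 5)/972 - 1217*log(y + 7)/220 + 419/(54*y + 270) + C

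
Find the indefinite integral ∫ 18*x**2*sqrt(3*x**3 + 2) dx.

Let u = 3*x**3 + 2, so du = (9*x**2) dx.
Rewriting, the integral becomes 2·∫ √u du = 2·(2/3)u^(3/2).
Substituting back, u = 3*x**3 + 2.

4*(3*x**3 + 2)**(3/2)/3 + C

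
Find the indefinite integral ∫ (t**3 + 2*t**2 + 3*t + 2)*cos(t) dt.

Use integration by parts with u = t**3 + 2*t**2 + 3*t + 2, dv = cos(t) dt, so v = sin(t).
Apply parts 3 times (tabular method): alternate signs, differentiate u down to 0, integrate dv up.

t**3*sin(t) + 2*t**2*sin(t) + 3*t**2*cos(t) - 3*t*sin(t) + 4*t*cos(t) - 2*sin(t) - 3*cos(t) + C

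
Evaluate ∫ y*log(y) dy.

y**2*log(y)/2 - y**2/4 + C

Use integration by parts with u = log(y), dv = y dy.
Then du = 1/y dy and v = y**2/2.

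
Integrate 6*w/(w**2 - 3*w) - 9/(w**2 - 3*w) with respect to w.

3*log(w**2 - 3*w) + C

Let u = w**2 - 3*w, so du = (2*w - 3) dw.
Rewriting, the integral becomes 3·∫ 1/u du = 3·log(u).
Substituting back, u = w**2 - 3*w.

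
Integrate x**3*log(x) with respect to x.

Use integration by parts with u = log(x), dv = x**3 dx.
Then du = 1/x dx and v = x**4/4.

x**4*log(x)/4 - x**4/16 + C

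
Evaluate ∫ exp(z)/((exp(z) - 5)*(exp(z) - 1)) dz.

log(exp(z) - 5)/4 - log(exp(z) - 1)/4 + C

Let u = e^z, du = e^z dz.
The integral becomes ∫ du/((u-5)(u-1)); decompose into partial fractions.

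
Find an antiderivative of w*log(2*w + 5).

Use integration by parts with u = log(2*w + 5), dv = w dw.
Then du = 2/(2*w + 5) dw and v = w**2/2.

w**2*log(2*w + 5)/2 - w**2/4 + 5*w/4 - 25*log(2*w + 5)/8 + C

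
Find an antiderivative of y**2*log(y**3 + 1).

y**3*log(y**3 + 1)/3 - y**3/3 + log(y**3 + 1)/3 + C

Let u = y**3 + 1, so du = (3*y**2) dy.
The integral becomes (1/3)·∫ log(u) du; integrate by parts with u′=log(u), dv′=du.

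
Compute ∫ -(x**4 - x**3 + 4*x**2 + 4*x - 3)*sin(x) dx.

Use integration by parts with u = x**4 - x**3 + 4*x**2 + 4*x - 3, dv = -sin(x) dx, so v = cos(x).
Apply parts 4 times (tabular method): alternate signs, differentiate u down to 0, integrate dv up.

x**4*cos(x) - 4*x**3*sin(x) - x**3*cos(x) + 3*x**2*sin(x) - 8*x**2*cos(x) + 16*x*sin(x) + 10*x*cos(x) - 10*sin(x) + 13*cos(x) + C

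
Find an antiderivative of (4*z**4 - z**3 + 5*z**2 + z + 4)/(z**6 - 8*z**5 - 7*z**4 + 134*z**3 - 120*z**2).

-41*log(z)/900 + 2579*log(z - 6)/900 - 2509*log(z - 5)/900 + 13*log(z - 1)/100 - 73*log(z + 4)/450 + 1/(30*z) + C

Factor the denominator: z**2*(z - 6)*(z - 5)*(z - 1)*(z + 4).
Partial-fraction decomposition: -73/(450*(z + 4)) + 13/(100*(z - 1)) - 2509/(900*(z - 5)) + 2579/(900*(z - 6)) - 41/(900*z) - 1/(30*z**2).
Integrate each term; A/(z−a) gives A·log|z−a|; A/(z−a)² gives −A/(z−a).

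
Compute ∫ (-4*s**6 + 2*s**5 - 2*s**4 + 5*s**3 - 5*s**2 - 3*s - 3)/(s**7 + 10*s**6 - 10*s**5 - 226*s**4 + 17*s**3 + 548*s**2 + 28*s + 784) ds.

-14623*log(s - 4)/24684 + 71*log(s - 2)/1080 - 409*log(s + 2)/3000 - 34007758*log(s + 7)/10209375 - 317*log(s**2 + 1)/106250 + 194*atan(s)/53125 - 85159/(4125*s + 28875) + C

Factor the denominator: (s - 4)*(s - 2)*(s + 2)*(s + 7)**2*(s**2 + 1).
Partial-fraction decomposition: -(317*s - 194)/(53125*(s**2 + 1)) - 34007758/(10209375*(s + 7)) + 85159/(4125*(s + 7)**2) - 409/(3000*(s + 2)) + 71/(1080*(s - 2)) - 14623/(24684*(s - 4)).
Integrate each term; A/(s−a) gives A·log|s−a|; the (Bs+D)/(s²+p²) term gives a log and an atan.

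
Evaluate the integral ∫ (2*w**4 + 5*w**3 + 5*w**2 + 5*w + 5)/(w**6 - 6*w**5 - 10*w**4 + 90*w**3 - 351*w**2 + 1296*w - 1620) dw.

Factor the denominator: (w - 6)*(w - 3)*(w - 2)*(w + 5)*(w**2 + 9).
Partial-fraction decomposition: -(751*w + 1736)/(9945*(w**2 + 9)) - 365/(10472*(w + 5)) + 107/(364*(w - 2)) - 181/(216*(w - 3)) + 3887/(5940*(w - 6)).
Integrate each term; A/(w−a) gives A·log|w−a|; the (Bw+D)/(w²+p²) term gives a log and an atan.

3887*log(w - 6)/5940 - 181*log(w - 3)/216 + 107*log(w - 2)/364 - 365*log(w + 5)/10472 - 751*log(w**2 + 9)/19890 - 1736*atan(w/3)/29835 + C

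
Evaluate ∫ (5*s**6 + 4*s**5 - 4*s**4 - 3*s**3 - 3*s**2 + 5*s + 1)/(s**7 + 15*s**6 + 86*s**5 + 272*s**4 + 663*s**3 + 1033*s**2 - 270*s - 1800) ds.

log(s - 1)/1080 - 131*log(s + 2)/702 + 3097*log(s + 4)/50 - 1166501*log(s + 5)/20808 - 260773*log(s**2 + 9)/751400 - 119783*atan(s/3)/1127100 + 63401/(612*s + 3060) + C

Factor the denominator: (s - 1)*(s + 2)*(s + 4)*(s + 5)**2*(s**2 + 9).
Partial-fraction decomposition: -(260773*s + 119783)/(375700*(s**2 + 9)) - 1166501/(20808*(s + 5)) - 63401/(612*(s + 5)**2) + 3097/(50*(s + 4)) - 131/(702*(s + 2)) + 1/(1080*(s - 1)).
Integrate each term; A/(s−a) gives A·log|s−a|; the (Bs+D)/(s²+p²) term gives a log and an atan.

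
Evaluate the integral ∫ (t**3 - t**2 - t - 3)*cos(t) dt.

t**3*sin(t) - t**2*sin(t) + 3*t**2*cos(t) - 7*t*sin(t) - 2*t*cos(t) - sin(t) - 7*cos(t) + C

Use integration by parts with u = t**3 - t**2 - t - 3, dv = cos(t) dt, so v = sin(t).
Apply parts 3 times (tabular method): alternate signs, differentiate u down to 0, integrate dv up.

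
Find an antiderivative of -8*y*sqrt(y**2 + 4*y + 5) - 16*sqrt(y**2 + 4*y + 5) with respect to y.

Let u = y**2 + 4*y + 5, so du = (2*y + 4) dy.
Rewriting, the integral becomes -4·∫ √u du = -4·(2/3)u^(3/2).
Substituting back, u = y**2 + 4*y + 5.

-8*(y**2 + 4*y + 5)**(3/2)/3 + C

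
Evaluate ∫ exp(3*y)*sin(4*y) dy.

3*exp(3*y)*sin(4*y)/25 - 4*exp(3*y)*cos(4*y)/25 + C

Let I denote the integral. Integrate by parts with u = sin(4*y), dv = exp(3*y) dy, so v = exp(3*y)/3: I = exp(3*y)*sin(4*y)/3 − (4/3)·∫ exp(3*y)*cos(4*y) dy.
Apply parts again with u = cos(4*y), dv = exp(3*y) dy: ∫ exp(3*y)*cos(4*y) dy = exp(3*y)*cos(4*y)/3 + (4/3)·I. Substituting back brings back I: I = exp(3*y)*sin(4*y)/3 - 4*exp(3*y)*cos(4*y)/9 − (16/9)·I.
Solving for I: (1 + 16/9)·I equals the remaining terms, so I = (9/25)·(exp(3*y)*sin(4*y)/3 - 4*exp(3*y)*cos(4*y)/9).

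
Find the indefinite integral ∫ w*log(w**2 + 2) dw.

w**2*log(w**2 + 2)/2 - w**2/2 + log(w**2 + 2) + C

Let u = w**2 + 2, so du = (2*w) dw.
The integral becomes (1/2)·∫ log(u) du; integrate by parts with u′=log(u), dv′=du.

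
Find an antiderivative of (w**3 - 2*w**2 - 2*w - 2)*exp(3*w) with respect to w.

Use integration by parts with u = w**3 - 2*w**2 - 2*w - 2, dv = exp(3*w) dw, so v = exp(3*w)/3.
Apply parts 3 times (tabular method): alternate signs, differentiate u down to 0, integrate dv up.

(w**3 - 3*w**2 - 2)*exp(3*w)/3 + C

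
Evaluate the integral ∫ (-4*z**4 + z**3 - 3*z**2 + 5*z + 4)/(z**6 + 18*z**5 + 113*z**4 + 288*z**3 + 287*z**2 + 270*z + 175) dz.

-3*log(z + 1)/64 - 90673*log(z + 5)/10816 + 135*log(z + 7)/16 - 5*log(z**2 + 1)/1352 + 3*atan(z)/169 - 2721/(208*z + 1040) + C

Factor the denominator: (z + 1)*(z + 5)**2*(z + 7)*(z**2 + 1).
Partial-fraction decomposition: -(5*z - 12)/(676*(z**2 + 1)) + 135/(16*(z + 7)) - 90673/(10816*(z + 5)) + 2721/(208*(z + 5)**2) - 3/(64*(z + 1)).
Integrate each term; A/(z−a) gives A·log|z−a|; the (Bz+D)/(z²+p²) term gives a log and an atan.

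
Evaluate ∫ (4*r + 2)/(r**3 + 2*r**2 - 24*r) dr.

-log(r)/12 + 9*log(r - 4)/20 - 11*log(r + 6)/30 + C

Factor the denominator: r*(r - 4)*(r + 6).
Partial-fraction decomposition: -11/(30*(r + 6)) + 9/(20*(r - 4)) - 1/(12*r).
Integrate each term: A/(r−a) contributes A·log|r−a|.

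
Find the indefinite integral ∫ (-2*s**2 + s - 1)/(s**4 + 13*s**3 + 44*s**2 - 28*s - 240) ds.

-log(s - 2)/48 + 37*log(s + 4)/12 - 8*log(s + 5) + 79*log(s + 6)/16 + C

Factor the denominator: (s - 2)*(s + 4)*(s + 5)*(s + 6).
Partial-fraction decomposition: 79/(16*(s + 6)) - 8/(s + 5) + 37/(12*(s + 4)) - 1/(48*(s - 2)).
Integrate each term: A/(s−a) contributes A·log|s−a|.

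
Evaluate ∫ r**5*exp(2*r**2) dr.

Let u = r², du = 2r dr; rewrite as (1/2)∫ u^2·exp(2u) du.
Now integrate by parts 2 times.

(2*r**4 - 2*r**2 + 1)*exp(2*r**2)/8 + C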